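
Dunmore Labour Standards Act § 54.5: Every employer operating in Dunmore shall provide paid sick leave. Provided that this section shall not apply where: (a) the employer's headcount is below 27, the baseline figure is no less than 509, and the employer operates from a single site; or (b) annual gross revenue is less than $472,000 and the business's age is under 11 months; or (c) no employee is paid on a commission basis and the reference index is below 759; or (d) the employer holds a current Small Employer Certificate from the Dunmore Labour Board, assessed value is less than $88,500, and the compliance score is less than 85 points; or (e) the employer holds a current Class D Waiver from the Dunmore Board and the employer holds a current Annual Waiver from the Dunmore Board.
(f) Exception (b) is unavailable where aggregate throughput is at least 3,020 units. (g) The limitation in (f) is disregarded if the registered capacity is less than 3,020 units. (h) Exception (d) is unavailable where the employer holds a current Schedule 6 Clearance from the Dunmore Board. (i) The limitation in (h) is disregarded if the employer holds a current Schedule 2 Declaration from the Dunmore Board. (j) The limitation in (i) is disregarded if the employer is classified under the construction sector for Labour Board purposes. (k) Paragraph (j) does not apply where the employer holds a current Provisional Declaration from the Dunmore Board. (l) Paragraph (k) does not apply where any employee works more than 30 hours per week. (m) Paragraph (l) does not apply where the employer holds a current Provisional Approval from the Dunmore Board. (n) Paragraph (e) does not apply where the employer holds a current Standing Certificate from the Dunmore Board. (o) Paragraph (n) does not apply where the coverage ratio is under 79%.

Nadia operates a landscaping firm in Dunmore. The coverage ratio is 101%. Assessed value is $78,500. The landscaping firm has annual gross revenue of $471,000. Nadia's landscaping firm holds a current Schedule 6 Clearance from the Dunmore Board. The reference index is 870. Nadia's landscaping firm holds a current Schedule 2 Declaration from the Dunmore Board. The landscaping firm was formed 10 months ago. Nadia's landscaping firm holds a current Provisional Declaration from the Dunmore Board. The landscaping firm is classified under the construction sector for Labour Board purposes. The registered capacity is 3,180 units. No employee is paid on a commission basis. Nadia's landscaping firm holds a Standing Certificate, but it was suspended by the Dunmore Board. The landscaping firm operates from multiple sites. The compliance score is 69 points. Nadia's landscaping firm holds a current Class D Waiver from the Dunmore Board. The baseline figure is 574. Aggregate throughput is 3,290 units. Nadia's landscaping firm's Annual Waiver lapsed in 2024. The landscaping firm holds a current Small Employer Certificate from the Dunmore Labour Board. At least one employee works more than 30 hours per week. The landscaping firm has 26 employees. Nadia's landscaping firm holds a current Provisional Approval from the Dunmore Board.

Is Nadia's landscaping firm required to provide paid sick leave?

Exception (a) requires that the employer operates from a single site; but the employer operates from multiple sites, so (a) is unavailable.
Exception (b) is satisfied on its face — annual gross revenue is $471,000, less than the $472,000 limit; the business's age is 10 months, under the 11 months limit. Turning to paragraphs (f)–(g): (f) operates — aggregate throughput is 3,290 units, meeting the 3,020 units threshold. (g), which would lift (f), is not engaged — the registered capacity is 3,180 units, not less than 3,020 units. So (b) is unavailable.
Exception (c) fails — the reference index is 870, not below 759.
Exception (d): a current Small Employer Certificate is held; assessed value is $78,500, less than the $88,500 limit; the compliance score is 69 points, less than the 85 points limit — every condition holds. Under paragraphs (h)–(m): (h) would limit (d) — a current Schedule 6 Clearance is held — but (i) sets (h) aside: (i) is engaged — a current Schedule 2 Declaration is held. (j) operates (the landscaping firm is classified under the construction sector), but yields to (k): (k) operates against (j): a current Provisional Declaration is held. (l) would limit (k) — at least one employee exceeds 30 hours/week — but (m) sets (l) aside: (m) operates against (l): a current Provisional Approval is held. Exception (d) stands.
Exception (e) requires that the employer holds a current Annual Waiver from the Dunmore Board; but the Annual Waiver is not current, so (e) is unavailable.

No — exception (d) applies; Nadia's landscaping firm is not required to provide paid sick leave.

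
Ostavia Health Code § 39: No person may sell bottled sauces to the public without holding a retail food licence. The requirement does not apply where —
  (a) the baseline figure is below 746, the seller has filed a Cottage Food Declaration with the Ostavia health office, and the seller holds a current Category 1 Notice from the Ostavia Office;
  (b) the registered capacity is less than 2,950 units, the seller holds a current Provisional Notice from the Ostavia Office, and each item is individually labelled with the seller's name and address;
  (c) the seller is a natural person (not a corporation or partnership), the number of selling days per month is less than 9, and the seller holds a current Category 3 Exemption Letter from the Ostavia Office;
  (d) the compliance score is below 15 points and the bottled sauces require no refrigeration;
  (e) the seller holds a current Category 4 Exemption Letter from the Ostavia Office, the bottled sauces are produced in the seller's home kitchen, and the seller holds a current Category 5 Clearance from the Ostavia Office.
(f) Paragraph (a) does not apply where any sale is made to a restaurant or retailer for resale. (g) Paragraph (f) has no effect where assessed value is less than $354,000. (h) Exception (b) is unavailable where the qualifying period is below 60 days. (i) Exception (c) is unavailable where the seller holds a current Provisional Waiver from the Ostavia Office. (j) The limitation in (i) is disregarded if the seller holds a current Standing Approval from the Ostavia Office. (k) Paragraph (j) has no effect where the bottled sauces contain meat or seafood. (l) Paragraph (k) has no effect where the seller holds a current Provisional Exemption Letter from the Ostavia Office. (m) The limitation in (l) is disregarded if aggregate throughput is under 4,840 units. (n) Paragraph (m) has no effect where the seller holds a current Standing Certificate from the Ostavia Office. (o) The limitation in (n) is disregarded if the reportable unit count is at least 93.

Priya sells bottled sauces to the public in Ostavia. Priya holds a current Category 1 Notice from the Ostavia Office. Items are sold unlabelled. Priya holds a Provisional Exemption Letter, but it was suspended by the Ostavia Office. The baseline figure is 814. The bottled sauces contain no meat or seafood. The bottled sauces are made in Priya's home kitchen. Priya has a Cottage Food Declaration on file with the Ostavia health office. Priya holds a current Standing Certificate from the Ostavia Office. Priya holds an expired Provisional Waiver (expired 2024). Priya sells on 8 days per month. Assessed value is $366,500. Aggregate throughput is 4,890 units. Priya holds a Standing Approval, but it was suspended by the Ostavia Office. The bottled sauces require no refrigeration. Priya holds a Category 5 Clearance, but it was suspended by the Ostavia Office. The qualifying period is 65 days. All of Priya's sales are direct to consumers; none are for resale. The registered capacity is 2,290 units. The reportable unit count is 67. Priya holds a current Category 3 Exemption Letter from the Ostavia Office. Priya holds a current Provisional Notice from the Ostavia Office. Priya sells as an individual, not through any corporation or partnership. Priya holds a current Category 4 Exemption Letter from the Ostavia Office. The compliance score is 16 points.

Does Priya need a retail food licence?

Exception (a) requires that the baseline figure is below 746; but the baseline figure is 814, not below 746, so (a) is unavailable.
Exception (b) does not apply: items are sold unlabelled.
Exception (c)'s conditions are all satisfied: the seller is a natural person; the number of selling days per month is 8, less than the 9 limit; a current Category 3 Exemption Letter is held. Under paragraphs (i)–(o): (i) is not engaged — no current Provisional Waiver is held. So (c) applies.
Exception (d) requires that the compliance score is below 15 points; but the compliance score is 16 points, not below 15 points, so (d) is unavailable.
Exception (e) requires that the seller holds a current Category 5 Clearance from the Ostavia Office; but the Category 5 Clearance is not current, so (e) is unavailable.

No — exception (c) applies; Priya is not required to hold a retail food licence.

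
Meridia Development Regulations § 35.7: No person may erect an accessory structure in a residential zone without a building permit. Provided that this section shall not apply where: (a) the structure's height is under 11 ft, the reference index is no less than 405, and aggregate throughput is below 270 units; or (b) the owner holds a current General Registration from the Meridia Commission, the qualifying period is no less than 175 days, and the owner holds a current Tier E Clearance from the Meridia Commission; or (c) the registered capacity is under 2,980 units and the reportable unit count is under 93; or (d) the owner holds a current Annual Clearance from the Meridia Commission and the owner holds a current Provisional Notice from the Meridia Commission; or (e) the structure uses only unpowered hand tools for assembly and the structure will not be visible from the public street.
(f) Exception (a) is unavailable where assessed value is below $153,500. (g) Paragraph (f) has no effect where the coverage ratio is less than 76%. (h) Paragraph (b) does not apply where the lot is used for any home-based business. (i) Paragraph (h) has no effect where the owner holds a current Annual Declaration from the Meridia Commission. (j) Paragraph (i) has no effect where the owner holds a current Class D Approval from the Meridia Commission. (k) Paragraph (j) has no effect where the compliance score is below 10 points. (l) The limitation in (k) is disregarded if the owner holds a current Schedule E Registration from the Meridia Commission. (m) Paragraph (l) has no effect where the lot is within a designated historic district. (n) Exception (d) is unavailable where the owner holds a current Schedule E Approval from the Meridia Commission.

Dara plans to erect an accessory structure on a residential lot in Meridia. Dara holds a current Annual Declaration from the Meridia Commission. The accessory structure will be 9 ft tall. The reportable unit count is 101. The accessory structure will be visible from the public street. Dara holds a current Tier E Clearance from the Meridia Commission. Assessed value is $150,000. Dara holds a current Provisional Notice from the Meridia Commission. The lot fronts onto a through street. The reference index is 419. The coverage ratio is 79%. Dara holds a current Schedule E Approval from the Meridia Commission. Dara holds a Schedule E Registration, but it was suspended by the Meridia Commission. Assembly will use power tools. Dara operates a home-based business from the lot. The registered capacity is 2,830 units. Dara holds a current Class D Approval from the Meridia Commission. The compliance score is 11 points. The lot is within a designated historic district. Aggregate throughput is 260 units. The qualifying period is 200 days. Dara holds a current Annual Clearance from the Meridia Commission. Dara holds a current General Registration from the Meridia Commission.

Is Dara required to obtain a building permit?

Yes — Dara must obtain a building permit.

Exception (a) is satisfied on its face — the structure's height is 9 ft, under the 11 ft limit; the reference index is 419, meeting the 405 threshold; aggregate throughput is 260 units, below the 270 units limit. But: (f) operates against (a): assessed value is $150,000, below the $153,500 limit. (g), which would lift (f), is not triggered — the coverage ratio is 79%, not less than 76%. Exception (a) does not apply.
Exception (b): a current General Registration is held; the qualifying period is 200 days, meeting the 175 days threshold; a current Tier E Clearance is held — every condition holds. Turning to paragraphs (h)–(m): (h) operates — a home-based business operates on the lot. (i) is triggered (a current Annual Declaration is held), but is set aside by (j): (j) operates against (i): a current Class D Approval is held. (k), which would lift (j), is not engaged — the compliance score is 11 points, not below 10 points. So (b) is unavailable.
Exception (c) fails — the reportable unit count is 101, not under 93.
Exception (d): a current Annual Clearance is held; a current Provisional Notice is held — every condition holds. But applying paragraph (n): (n) is triggered — a current Schedule E Approval is held. (d) is therefore removed.
Exception (e) does not apply: assembly uses power tools.
None of the exceptions is available; § 35.7 applies in full.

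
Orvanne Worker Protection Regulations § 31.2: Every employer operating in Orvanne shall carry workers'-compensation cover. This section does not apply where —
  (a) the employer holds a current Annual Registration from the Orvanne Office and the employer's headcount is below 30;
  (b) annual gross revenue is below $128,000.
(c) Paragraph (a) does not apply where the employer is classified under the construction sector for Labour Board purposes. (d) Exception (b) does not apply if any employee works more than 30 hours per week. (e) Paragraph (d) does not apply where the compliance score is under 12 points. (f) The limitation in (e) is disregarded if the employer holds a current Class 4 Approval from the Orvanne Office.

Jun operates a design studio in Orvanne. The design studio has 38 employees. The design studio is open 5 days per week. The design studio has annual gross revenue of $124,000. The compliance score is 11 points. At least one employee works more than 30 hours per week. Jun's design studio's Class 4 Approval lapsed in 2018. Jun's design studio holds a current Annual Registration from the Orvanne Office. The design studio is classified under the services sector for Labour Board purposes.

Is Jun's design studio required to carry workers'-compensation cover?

Exception (a) requires that the employer's headcount is below 30; but the employer's headcount is 38, not below 30, so (a) is unavailable.
Exception (b): annual gross revenue is $124,000, below the $128,000 limit — every condition holds. Applying paragraphs (d)–(f): (d) would limit (b) — at least one employee exceeds 30 hours/week — but (e) sets (d) aside: (e) operates against (d): the compliance score is 11 points, under the 12 points limit. (f), which would lift (e), does not operate here — the Class 4 Approval is not current. So (b) applies.

No — exception (b) applies; Jun's design studio is not required to carry workers'-compensation cover.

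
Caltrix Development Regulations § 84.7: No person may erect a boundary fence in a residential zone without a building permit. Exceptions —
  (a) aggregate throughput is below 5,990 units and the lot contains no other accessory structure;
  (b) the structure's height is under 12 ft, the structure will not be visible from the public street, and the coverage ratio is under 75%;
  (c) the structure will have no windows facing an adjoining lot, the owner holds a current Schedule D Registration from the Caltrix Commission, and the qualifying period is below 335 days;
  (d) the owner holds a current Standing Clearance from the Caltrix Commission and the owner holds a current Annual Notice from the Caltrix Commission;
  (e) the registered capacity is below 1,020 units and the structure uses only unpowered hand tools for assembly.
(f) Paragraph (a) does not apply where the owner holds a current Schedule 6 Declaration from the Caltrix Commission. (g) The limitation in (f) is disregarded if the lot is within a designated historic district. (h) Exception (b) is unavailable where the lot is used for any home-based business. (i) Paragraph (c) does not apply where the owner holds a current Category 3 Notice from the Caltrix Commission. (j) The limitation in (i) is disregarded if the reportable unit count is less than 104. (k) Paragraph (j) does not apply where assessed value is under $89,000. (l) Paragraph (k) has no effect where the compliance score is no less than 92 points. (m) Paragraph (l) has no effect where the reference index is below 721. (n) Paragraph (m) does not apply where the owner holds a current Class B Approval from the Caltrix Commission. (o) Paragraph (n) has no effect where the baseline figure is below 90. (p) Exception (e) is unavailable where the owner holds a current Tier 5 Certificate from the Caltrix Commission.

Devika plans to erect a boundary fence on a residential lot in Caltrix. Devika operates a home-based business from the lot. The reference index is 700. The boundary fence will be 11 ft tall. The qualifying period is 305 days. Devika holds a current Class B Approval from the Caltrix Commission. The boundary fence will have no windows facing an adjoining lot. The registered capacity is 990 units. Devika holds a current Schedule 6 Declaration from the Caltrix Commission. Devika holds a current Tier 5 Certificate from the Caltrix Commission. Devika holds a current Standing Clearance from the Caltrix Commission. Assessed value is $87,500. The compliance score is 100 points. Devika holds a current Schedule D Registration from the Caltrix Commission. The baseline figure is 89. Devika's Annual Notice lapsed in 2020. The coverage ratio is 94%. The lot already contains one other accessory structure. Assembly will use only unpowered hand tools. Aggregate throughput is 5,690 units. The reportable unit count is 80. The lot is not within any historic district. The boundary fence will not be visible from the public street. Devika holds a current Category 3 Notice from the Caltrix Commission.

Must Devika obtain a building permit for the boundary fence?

Exception (a) requires that the lot contains no other accessory structure; but the lot already has another accessory structure, so (a) is unavailable.
Exception (b) requires that the coverage ratio is under 75%; but the coverage ratio is 94%, not under 75%, so (b) is unavailable.
Exception (c): no windows face an adjoining lot; a current Schedule D Registration is held; the qualifying period is 305 days, below the 335 days limit — every condition holds. However, paragraphs (i)–(o) must be considered: (i) operates against (c): a current Category 3 Notice is held. (j) applies (the reportable unit count is 80, less than the 104 limit), but is overridden by (k): (k) applies — assessed value is $87,500, under the $89,000 limit. (l) is engaged (the compliance score is 100 points, meeting the 92 points threshold), but is displaced by (m): (m) operates — the reference index is 700, below the 721 limit. (n) is engaged (a current Class B Approval is held), but is set aside by (o): (o) operates against (n): the baseline figure is 89, below the 90 limit. So (c) is unavailable.
Exception (d) does not apply: no current Annual Notice is held.
Exception (e)'s conditions are all satisfied: the registered capacity is 990 units, below the 1,020 units limit; assembly uses only hand tools. However, paragraph (p) must be considered: (p) is triggered — a current Tier 5 Certificate is held. (e) is therefore removed.
No exception is made out. Devika falls within the general rule.

Yes — Devika must obtain a building permit.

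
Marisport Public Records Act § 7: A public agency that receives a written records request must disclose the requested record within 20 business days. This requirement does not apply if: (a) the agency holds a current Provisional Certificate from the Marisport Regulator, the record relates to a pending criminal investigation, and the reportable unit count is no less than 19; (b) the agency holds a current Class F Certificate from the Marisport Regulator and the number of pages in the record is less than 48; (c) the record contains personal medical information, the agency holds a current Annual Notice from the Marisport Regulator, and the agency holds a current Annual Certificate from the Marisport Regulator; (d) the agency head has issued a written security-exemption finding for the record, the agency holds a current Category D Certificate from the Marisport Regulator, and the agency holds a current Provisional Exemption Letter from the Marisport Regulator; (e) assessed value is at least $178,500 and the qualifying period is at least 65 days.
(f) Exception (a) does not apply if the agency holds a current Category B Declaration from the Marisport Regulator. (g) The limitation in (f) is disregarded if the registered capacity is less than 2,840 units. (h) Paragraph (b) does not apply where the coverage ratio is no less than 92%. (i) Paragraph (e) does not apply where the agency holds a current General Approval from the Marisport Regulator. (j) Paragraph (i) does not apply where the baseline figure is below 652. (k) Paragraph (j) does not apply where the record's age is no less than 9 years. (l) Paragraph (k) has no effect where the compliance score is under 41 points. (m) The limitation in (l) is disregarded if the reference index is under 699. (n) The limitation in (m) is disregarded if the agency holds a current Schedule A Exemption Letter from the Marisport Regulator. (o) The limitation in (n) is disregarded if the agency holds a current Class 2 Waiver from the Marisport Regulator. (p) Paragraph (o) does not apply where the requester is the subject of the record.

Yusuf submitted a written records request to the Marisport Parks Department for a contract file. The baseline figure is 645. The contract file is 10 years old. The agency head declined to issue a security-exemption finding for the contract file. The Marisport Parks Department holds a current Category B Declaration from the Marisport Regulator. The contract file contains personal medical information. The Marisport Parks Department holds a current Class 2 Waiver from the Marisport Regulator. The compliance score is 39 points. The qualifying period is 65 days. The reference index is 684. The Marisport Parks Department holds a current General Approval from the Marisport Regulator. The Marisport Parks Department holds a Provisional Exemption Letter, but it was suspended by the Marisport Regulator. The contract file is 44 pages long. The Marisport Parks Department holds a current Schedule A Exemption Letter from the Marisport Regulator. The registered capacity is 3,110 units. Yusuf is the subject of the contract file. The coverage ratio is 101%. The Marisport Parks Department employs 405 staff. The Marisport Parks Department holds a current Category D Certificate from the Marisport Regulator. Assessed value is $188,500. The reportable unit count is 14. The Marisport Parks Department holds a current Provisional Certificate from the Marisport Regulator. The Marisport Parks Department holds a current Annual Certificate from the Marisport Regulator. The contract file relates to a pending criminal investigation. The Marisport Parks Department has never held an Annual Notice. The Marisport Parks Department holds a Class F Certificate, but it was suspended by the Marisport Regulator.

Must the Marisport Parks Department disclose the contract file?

No — exception (e) applies; the Marisport Parks Department is not required to disclose the contract file.

Exception (a) fails — the reportable unit count is 14, short of 19.
Exception (b) fails — the Class F Certificate is not current.
Exception (c) requires that the agency holds a current Annual Notice from the Marisport Regulator; but there is no Annual Notice in force, so (c) is unavailable.
Exception (d) fails — the agency head declined to issue a security-exemption finding.
All of (e)'s requirements are met (assessed value is $188,500, meeting the $178,500 threshold; the qualifying period is 65 days, meeting the 65 days threshold). Under paragraphs (i)–(p): (i) is engaged (a current General Approval is held), but yields to (j): (j) operates against (i): the baseline figure is 645, below the 652 limit. (k) would limit (j) — the record's age is 10 years, meeting the 9 years threshold — but (l) sets (k) aside: (l) operates against (k): the compliance score is 39 points, under the 41 points limit. (m) is engaged (the reference index is 684, under the 699 limit), but is set aside by (n): (n) operates — a current Schedule A Exemption Letter is held. (o) operates (a current Class 2 Waiver is held), but is overridden by (p): (p) operates against (o): Yusuf is the subject of the contract file. (e) remains available.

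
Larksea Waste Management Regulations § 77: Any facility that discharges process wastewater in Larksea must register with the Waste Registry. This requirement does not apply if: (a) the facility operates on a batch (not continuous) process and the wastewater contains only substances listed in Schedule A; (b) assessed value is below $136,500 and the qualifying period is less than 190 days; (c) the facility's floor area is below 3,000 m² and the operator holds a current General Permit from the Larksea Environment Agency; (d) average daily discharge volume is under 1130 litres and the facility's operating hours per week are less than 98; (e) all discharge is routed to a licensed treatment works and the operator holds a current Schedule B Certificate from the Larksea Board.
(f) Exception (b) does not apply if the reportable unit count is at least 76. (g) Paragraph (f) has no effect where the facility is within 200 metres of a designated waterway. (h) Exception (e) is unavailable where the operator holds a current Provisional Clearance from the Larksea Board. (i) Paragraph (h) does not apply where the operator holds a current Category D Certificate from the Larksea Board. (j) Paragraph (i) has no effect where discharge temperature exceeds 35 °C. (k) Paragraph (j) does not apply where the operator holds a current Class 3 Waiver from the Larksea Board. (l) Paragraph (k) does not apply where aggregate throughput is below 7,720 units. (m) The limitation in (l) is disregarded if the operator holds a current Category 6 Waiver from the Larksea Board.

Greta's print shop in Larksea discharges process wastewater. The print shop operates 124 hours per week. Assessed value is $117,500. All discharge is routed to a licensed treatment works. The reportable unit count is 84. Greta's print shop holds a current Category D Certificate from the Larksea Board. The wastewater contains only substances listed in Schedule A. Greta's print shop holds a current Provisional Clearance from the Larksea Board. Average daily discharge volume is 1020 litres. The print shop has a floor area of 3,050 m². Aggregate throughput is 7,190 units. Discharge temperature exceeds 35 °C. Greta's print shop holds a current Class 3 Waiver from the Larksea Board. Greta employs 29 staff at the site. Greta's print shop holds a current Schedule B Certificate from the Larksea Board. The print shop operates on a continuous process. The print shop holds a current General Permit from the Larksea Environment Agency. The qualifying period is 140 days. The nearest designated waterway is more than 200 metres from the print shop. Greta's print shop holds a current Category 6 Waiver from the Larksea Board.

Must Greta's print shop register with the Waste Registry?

Exception (a) fails — the facility operates on a continuous process.
All of (b)'s requirements are met (assessed value is $117,500, below the $136,500 limit; the qualifying period is 140 days, less than the 190 days limit). Turning to paragraphs (f)–(g): (f) operates against (b): the reportable unit count is 84, meeting the 76 threshold. (g) does not operate here (the print shop is more than 200 m from any designated waterway), so (f) stands. Exception (b) does not apply.
Exception (c) does not apply: the facility's floor area is 3,050 m², not below 3,000 m².
Exception (d) does not apply: the facility's operating hours per week are 124, not less than 98.
Exception (e)'s conditions are all satisfied: discharge is routed to a licensed treatment works; a current Schedule B Certificate is held. Applying paragraphs (h)–(m): (h) is triggered (a current Provisional Clearance is held), but is set aside by (i): (i) is triggered — a current Category D Certificate is held. (j) operates (discharge temperature exceeds 35 °C), but is overridden by (k): (k) applies — a current Class 3 Waiver is held. (l) applies (aggregate throughput is 7,190 units, below the 7,720 units limit), but is itself disapplied by (m): (m) operates against (l): a current Category 6 Waiver is held. (e) remains available.

No — exception (e) applies; Greta's print shop is not required to register with the Waste Registry.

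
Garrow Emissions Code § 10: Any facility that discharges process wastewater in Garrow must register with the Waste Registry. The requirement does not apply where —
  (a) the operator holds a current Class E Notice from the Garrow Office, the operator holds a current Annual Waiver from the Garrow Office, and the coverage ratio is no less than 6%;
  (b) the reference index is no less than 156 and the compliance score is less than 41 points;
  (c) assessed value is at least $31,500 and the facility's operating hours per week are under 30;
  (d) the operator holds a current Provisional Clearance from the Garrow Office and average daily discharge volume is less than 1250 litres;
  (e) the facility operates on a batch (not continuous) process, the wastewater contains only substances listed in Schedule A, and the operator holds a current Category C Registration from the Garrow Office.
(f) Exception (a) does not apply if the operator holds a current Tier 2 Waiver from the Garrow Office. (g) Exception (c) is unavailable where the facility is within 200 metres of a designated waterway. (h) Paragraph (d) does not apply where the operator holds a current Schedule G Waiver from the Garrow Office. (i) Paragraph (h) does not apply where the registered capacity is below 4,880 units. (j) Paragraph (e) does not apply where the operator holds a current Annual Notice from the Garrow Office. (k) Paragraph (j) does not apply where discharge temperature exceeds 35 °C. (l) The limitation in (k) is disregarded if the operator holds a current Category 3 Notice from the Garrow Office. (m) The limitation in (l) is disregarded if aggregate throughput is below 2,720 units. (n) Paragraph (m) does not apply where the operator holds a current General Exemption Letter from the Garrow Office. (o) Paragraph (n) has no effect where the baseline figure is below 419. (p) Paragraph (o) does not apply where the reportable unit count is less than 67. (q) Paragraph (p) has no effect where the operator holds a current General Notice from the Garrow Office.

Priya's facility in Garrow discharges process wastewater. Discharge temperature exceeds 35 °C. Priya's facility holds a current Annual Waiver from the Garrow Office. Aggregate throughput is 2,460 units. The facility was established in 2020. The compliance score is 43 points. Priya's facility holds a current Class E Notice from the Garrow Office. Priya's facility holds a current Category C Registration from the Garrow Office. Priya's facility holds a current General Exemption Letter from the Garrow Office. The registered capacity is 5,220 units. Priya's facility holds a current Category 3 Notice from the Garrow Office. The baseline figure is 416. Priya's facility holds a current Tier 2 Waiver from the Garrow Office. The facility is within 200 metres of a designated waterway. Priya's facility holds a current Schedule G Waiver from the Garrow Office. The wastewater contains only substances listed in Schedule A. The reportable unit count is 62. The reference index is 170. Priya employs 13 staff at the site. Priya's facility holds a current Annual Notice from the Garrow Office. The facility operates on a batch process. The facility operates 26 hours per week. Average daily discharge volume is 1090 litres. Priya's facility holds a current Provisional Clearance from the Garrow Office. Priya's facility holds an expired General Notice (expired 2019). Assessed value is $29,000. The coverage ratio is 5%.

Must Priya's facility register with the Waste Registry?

Exception (a) fails — the coverage ratio is 5%, short of 6%.
Exception (b) requires that the compliance score is less than 41 points; but the compliance score is 43 points, not less than 41 points, so (b) is unavailable.
Exception (c) does not apply: assessed value is $29,000, short of $31,500.
Exception (d)'s conditions are all satisfied: a current Provisional Clearance is held; average daily discharge volume is 1090 litres, less than the 1250 litres limit. Turning to paragraphs (h)–(i): (h) is engaged — a current Schedule G Waiver is held. (i), which would lift (h), does not operate here — the registered capacity is 5,220 units, not below 4,880 units. Exception (d) does not apply.
Exception (e) is satisfied on its face — the facility operates on a batch process; the wastewater is Schedule-A-only; a current Category C Registration is held. Turning to paragraphs (j)–(q): (j) is triggered — a current Annual Notice is held. (k) is engaged (discharge temperature exceeds 35 °C), but is itself disapplied by (l): (l) operates against (k): a current Category 3 Notice is held. (m) would limit (l) — aggregate throughput is 2,460 units, below the 2,720 units limit — but (n) sets (m) aside: (n) operates against (m): a current General Exemption Letter is held. (o) is triggered (the baseline figure is 416, below the 419 limit), but yields to (p): (p) operates against (o): the reportable unit count is 62, less than the 67 limit. (q), which would lift (p), is inapplicable — there is no General Notice in force. So (e) is unavailable.
No exception is made out. Priya's facility falls within the general rule.

Yes — Priya's facility must register with the Waste Registry.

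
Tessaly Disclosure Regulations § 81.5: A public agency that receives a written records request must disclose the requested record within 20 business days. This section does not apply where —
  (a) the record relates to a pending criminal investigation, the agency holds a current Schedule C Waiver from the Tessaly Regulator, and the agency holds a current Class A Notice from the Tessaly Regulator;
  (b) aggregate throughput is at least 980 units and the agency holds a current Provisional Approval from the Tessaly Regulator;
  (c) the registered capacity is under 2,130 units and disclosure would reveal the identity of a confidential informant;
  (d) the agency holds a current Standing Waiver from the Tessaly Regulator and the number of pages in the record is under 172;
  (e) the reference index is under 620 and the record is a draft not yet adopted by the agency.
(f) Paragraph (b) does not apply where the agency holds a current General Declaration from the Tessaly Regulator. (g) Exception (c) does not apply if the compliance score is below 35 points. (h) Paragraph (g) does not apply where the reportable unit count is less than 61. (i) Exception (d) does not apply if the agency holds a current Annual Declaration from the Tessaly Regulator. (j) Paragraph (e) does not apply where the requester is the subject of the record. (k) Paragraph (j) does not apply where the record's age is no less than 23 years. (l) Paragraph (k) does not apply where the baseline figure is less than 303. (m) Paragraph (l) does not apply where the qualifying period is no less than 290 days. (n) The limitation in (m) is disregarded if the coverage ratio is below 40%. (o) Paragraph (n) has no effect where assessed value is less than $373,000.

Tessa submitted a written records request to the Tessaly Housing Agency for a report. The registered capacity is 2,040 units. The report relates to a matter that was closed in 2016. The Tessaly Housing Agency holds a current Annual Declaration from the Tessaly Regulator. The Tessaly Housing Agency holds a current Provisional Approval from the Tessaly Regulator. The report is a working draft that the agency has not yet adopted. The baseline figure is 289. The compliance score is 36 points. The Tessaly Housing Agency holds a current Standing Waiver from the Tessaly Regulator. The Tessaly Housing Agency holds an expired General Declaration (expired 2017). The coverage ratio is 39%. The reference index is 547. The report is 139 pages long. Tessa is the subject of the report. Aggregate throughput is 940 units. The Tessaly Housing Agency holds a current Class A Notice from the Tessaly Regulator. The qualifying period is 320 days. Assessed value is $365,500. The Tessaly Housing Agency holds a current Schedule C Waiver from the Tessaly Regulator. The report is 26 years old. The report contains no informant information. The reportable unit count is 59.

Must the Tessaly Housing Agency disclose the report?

No — exception (e) applies; the Tessaly Housing Agency is not required to disclose the report.

Exception (a) does not apply: the report relates to a closed matter.
Exception (b) does not apply: aggregate throughput is 940 units, short of 980 units.
Exception (c) requires that disclosure would reveal the identity of a confidential informant; but the report contains no informant information, so (c) is unavailable.
Exception (d)'s conditions are all satisfied: a current Standing Waiver is held; the number of pages in the record is 139, under the 172 limit. But: (i) is engaged — a current Annual Declaration is held. Exception (d) does not apply.
Exception (e): the reference index is 547, under the 620 limit; the report is an unadopted draft — every condition holds. Applying paragraphs (j)–(o): (j) applies (Tessa is the subject of the report), but is overridden by (k): (k) operates against (j): the record's age is 26 years, meeting the 23 years threshold. (l) would limit (k) — the baseline figure is 289, less than the 303 limit — but (m) sets (l) aside: (m) is engaged — the qualifying period is 320 days, meeting the 290 days threshold. (n) would limit (m) — the coverage ratio is 39%, below the 40% limit — but (o) sets (n) aside: (o) is engaged — assessed value is $365,500, less than the $373,000 limit. So (e) applies.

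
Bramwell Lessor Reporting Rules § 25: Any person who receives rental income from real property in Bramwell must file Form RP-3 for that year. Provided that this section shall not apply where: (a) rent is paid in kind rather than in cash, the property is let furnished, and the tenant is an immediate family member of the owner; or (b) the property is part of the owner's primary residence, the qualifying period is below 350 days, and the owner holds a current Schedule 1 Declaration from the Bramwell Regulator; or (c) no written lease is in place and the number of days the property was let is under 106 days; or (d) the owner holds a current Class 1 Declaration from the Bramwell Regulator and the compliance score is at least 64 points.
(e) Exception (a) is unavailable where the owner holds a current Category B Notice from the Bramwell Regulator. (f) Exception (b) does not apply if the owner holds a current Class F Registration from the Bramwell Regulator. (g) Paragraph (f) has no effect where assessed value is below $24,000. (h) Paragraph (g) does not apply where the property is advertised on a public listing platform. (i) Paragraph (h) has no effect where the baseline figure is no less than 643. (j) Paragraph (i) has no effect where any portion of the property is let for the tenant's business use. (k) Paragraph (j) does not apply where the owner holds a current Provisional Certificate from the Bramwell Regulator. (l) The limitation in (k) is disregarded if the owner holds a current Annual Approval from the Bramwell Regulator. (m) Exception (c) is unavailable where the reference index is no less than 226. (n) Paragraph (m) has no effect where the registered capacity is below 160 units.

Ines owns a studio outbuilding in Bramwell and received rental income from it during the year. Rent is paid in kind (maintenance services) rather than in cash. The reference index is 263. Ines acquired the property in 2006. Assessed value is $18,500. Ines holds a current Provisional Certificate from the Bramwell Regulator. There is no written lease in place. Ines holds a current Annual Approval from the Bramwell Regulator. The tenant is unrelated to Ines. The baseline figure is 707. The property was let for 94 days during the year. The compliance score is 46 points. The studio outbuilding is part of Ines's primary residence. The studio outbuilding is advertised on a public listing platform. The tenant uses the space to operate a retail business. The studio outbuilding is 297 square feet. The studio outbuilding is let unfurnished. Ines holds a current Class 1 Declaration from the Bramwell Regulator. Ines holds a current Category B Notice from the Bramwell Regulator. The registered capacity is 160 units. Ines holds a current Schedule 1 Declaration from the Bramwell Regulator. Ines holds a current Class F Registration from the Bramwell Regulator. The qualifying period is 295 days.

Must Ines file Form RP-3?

Yes — Ines must file Form RP-3.

Exception (a) does not apply: the property is let unfurnished.
Exception (b) is satisfied on its face — the studio outbuilding is part of the primary residence; the qualifying period is 295 days, below the 350 days limit; a current Schedule 1 Declaration is held. But applying paragraphs (f)–(l): (f) operates against (b): a current Class F Registration is held. (g) is triggered (assessed value is $18,500, below the $24,000 limit), but is itself disapplied by (h): (h) operates against (g): the property is publicly advertised. (i) is triggered (the baseline figure is 707, meeting the 643 threshold), but is set aside by (j): (j) is triggered — the space is let for business use. (k) would limit (j) — a current Provisional Certificate is held — but (l) sets (k) aside: (l) operates against (k): a current Annual Approval is held. So (b) is unavailable.
Exception (c) is satisfied on its face — there is no written lease; the number of days the property was let is 94 days, under the 106 days limit. Turning to paragraphs (m)–(n): (m) is triggered — the reference index is 263, meeting the 226 threshold. (n), which would lift (m), is inapplicable — the registered capacity is 160 units, not below 160 units. So (c) is unavailable.
Exception (d) does not apply: the compliance score is 46 points, short of 64 points.
None of the exceptions is available; § 25 applies in full.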